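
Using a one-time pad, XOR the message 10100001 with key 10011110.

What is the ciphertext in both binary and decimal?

Step 1: Write out the XOR operation bit by bit:
  Message: 10100001
  Key:     10011110
  XOR:     00111111
Step 2: Convert to decimal: 00111111 = 63.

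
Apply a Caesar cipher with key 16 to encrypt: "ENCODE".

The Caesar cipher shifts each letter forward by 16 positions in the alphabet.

Step 1: For each letter, shift forward by 16 positions (mod 26).
  E (position 4) -> position (4+16) mod 26 = 20 -> U
  N (position 13) -> position (13+16) mod 26 = 3 -> D
  C (position 2) -> position (2+16) mod 26 = 18 -> S
  O (position 14) -> position (14+16) mod 26 = 4 -> E
  D (position 3) -> position (3+16) mod 26 = 19 -> T
  E (position 4) -> position (4+16) mod 26 = 20 -> U
Result: UDSETU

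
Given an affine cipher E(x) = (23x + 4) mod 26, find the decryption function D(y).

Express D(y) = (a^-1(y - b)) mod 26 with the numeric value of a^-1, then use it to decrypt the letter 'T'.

Step 1: Find a^-1, the modular inverse of 23 mod 26.
Step 2: We need 23 * a^-1 = 1 (mod 26).
Step 3: 23 * 17 = 391 = 15 * 26 + 1, so a^-1 = 17.
Step 4: D(y) = 17(y - 4) mod 26.
Step 5: Apply to 'T' (y = 19): D(19) = 17 * (19 - 4) mod 26 = 17 * 15 mod 26 = 21 -> 'V'.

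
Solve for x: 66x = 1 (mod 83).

Step 1: We need x such that 66 * x = 1 (mod 83).
Step 2: Using the extended Euclidean algorithm or trial:
  66 * 39 = 2574 = 31 * 83 + 1.
Step 3: Since 2574 mod 83 = 1, the inverse is x = 39.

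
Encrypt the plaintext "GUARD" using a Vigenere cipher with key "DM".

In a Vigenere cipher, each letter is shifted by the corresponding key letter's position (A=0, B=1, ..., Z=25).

Step 1: Repeat key to match plaintext length:
  Plaintext: GUARD
  Key:       DMDMD
Step 2: Encrypt each letter:
  G(6) + D(3) = (6+3) mod 26 = 9 = J
  U(20) + M(12) = (20+12) mod 26 = 6 = G
  A(0) + D(3) = (0+3) mod 26 = 3 = D
  R(17) + M(12) = (17+12) mod 26 = 3 = D
  D(3) + D(3) = (3+3) mod 26 = 6 = G
Ciphertext: JGDDG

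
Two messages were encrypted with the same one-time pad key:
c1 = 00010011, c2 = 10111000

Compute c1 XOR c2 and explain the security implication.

Step 1: c1 XOR c2 = (m1 XOR k) XOR (m2 XOR k).
Step 2: By XOR associativity/commutativity: = m1 XOR m2 XOR k XOR k = m1 XOR m2.
Step 3: 00010011 XOR 10111000 = 10101011 = 171.
Step 4: The key cancels out! An attacker learns m1 XOR m2 = 171, revealing the relationship between plaintexts.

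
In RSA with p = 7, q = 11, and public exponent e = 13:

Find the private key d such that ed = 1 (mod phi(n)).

Step 1: n = 7 * 11 = 77.
Step 2: phi(n) = 6 * 10 = 60.
Step 3: Find d such that 13 * d = 1 (mod 60).
Step 4: d = 13^(-1) mod 60 = 37.
Verification: 13 * 37 = 481 = 8 * 60 + 1.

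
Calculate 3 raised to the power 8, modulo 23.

Step 1: Compute 3^8 mod 23 step by step, reducing modulo 23 at each step.
  3^1 mod 23 = 3
  3^2 mod 23 = (3 * 3) mod 23 = 9
  3^3 mod 23 = (9 * 3) mod 23 = 4
  3^4 mod 23 = (4 * 3) mod 23 = 12
  3^5 mod 23 = (12 * 3) mod 23 = 13
  3^6 mod 23 = (13 * 3) mod 23 = 16
  3^7 mod 23 = (16 * 3) mod 23 = 2
  3^8 mod 23 = (2 * 3) mod 23 = 6
Step 2: Result = 6.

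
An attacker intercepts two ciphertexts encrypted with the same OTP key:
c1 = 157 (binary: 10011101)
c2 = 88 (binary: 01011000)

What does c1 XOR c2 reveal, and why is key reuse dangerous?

Step 1: c1 XOR c2 = (m1 XOR k) XOR (m2 XOR k).
Step 2: By XOR associativity/commutativity: = m1 XOR m2 XOR k XOR k = m1 XOR m2.
Step 3: 10011101 XOR 01011000 = 11000101 = 197.
Step 4: The key cancels out! An attacker learns m1 XOR m2 = 197, revealing the relationship between plaintexts.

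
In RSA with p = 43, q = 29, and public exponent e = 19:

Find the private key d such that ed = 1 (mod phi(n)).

Step 1: n = 43 * 29 = 1247.
Step 2: phi(n) = 42 * 28 = 1176.
Step 3: Find d such that 19 * d = 1 (mod 1176).
Step 4: d = 19^(-1) mod 1176 = 619.
Verification: 19 * 619 = 11761 = 10 * 1176 + 1.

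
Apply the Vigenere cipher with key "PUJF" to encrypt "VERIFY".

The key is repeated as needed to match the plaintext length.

Step 1: Repeat key to match plaintext length:
  Plaintext: VERIFY
  Key:       PUJFPU
Step 2: Encrypt each letter:
  V(21) + P(15) = (21+15) mod 26 = 10 = K
  E(4) + U(20) = (4+20) mod 26 = 24 = Y
  R(17) + J(9) = (17+9) mod 26 = 0 = A
  I(8) + F(5) = (8+5) mod 26 = 13 = N
  F(5) + P(15) = (5+15) mod 26 = 20 = U
  Y(24) + U(20) = (24+20) mod 26 = 18 = S
Ciphertext: KYANUS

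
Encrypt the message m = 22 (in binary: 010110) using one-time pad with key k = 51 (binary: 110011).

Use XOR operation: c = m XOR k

Step 1: Write out the XOR operation bit by bit:
  Message: 010110
  Key:     110011
  XOR:     100101
Step 2: Convert to decimal: 100101 = 37.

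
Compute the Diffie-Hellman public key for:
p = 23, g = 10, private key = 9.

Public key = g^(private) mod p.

Step 1: A = g^a mod p = 10^9 mod 23.
  10^1 mod 23 = 10
  10^2 mod 23 = (10 * 10) mod 23 = 8
  10^3 mod 23 = (8 * 10) mod 23 = 11
  10^4 mod 23 = (11 * 10) mod 23 = 18
  10^5 mod 23 = (18 * 10) mod 23 = 19
  10^6 mod 23 = (19 * 10) mod 23 = 6
  10^7 mod 23 = (6 * 10) mod 23 = 14
  10^8 mod 23 = (14 * 10) mod 23 = 2
  10^9 mod 23 = (2 * 10) mod 23 = 20
Result: A = 20.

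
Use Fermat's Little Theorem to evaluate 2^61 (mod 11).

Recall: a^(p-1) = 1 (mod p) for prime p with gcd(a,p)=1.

Step 1: Since 11 is prime, by Fermat's Little Theorem: 2^10 = 1 (mod 11).
Step 2: Reduce exponent: 61 mod 10 = 1.
Step 3: So 2^61 = 2^1 (mod 11).
Step 4: 2^1 mod 11 = 2.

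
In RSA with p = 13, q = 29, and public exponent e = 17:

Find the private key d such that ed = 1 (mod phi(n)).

Step 1: n = 13 * 29 = 377.
Step 2: phi(n) = 12 * 28 = 336.
Step 3: Find d such that 17 * d = 1 (mod 336).
Step 4: d = 17^(-1) mod 336 = 257.
Verification: 17 * 257 = 4369 = 13 * 336 + 1.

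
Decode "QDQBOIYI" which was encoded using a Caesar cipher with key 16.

Step 1: Reverse the shift by subtracting 16 from each letter position.
  Q (position 16) -> position (16-16) mod 26 = 0 -> A
  D (position 3) -> position (3-16) mod 26 = 13 -> N
  Q (position 16) -> position (16-16) mod 26 = 0 -> A
  B (position 1) -> position (1-16) mod 26 = 11 -> L
  O (position 14) -> position (14-16) mod 26 = 24 -> Y
  I (position 8) -> position (8-16) mod 26 = 18 -> S
  Y (position 24) -> position (24-16) mod 26 = 8 -> I
  I (position 8) -> position (8-16) mod 26 = 18 -> S
Decrypted message: ANALYSIS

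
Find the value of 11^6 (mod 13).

Step 1: Compute 11^6 mod 13 step by step, reducing modulo 13 at each step.
  11^1 mod 13 = 11
  11^2 mod 13 = (11 * 11) mod 13 = 4
  11^3 mod 13 = (4 * 11) mod 13 = 5
  11^4 mod 13 = (5 * 11) mod 13 = 3
  11^5 mod 13 = (3 * 11) mod 13 = 7
  11^6 mod 13 = (7 * 11) mod 13 = 12
Step 2: Result = 12.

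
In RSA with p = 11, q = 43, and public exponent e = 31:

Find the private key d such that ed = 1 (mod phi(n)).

Step 1: n = 11 * 43 = 473.
Step 2: phi(n) = 10 * 42 = 420.
Step 3: Find d such that 31 * d = 1 (mod 420).
Step 4: d = 31^(-1) mod 420 = 271.
Verification: 31 * 271 = 8401 = 20 * 420 + 1.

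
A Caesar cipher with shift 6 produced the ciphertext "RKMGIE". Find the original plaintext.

Step 1: Reverse the shift by subtracting 6 from each letter position.
  R (position 17) -> position (17-6) mod 26 = 11 -> L
  K (position 10) -> position (10-6) mod 26 = 4 -> E
  M (position 12) -> position (12-6) mod 26 = 6 -> G
  G (position 6) -> position (6-6) mod 26 = 0 -> A
  I (position 8) -> position (8-6) mod 26 = 2 -> C
  E (position 4) -> position (4-6) mod 26 = 24 -> Y
Decrypted message: LEGACY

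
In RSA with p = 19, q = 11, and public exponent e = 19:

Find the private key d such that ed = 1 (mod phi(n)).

Step 1: n = 19 * 11 = 209.
Step 2: phi(n) = 18 * 10 = 180.
Step 3: Find d such that 19 * d = 1 (mod 180).
Step 4: d = 19^(-1) mod 180 = 19.
Verification: 19 * 19 = 361 = 2 * 180 + 1.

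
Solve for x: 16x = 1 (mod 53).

Step 1: We need x such that 16 * x = 1 (mod 53).
Step 2: Using the extended Euclidean algorithm or trial:
  16 * 10 = 160 = 3 * 53 + 1.
Step 3: Since 160 mod 53 = 1, the inverse is x = 10.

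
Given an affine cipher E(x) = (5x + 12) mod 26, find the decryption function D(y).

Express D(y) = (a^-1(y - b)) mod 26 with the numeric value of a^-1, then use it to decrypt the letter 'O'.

Step 1: Find a^-1, the modular inverse of 5 mod 26.
Step 2: We need 5 * a^-1 = 1 (mod 26).
Step 3: 5 * 21 = 105 = 4 * 26 + 1, so a^-1 = 21.
Step 4: D(y) = 21(y - 12) mod 26.
Step 5: Apply to 'O' (y = 14): D(14) = 21 * (14 - 12) mod 26 = 21 * 2 mod 26 = 16 -> 'Q'.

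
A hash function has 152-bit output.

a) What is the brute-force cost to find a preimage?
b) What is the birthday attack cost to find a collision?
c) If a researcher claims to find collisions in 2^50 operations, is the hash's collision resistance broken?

Step 1: Preimage resistance requires brute-force of 2^152 operations.
Step 2: Collision resistance (birthday bound) = 2^(152/2) = 2^76.
Step 3: The claimed attack costs 2^50 operations.
Step 4: Since 2^50 < 2^76, the claimed attack beats the generic birthday bound, so collision resistance is broken.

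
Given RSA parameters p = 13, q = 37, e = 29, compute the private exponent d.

Step 1: n = 13 * 37 = 481.
Step 2: phi(n) = 12 * 36 = 432.
Step 3: Find d such that 29 * d = 1 (mod 432).
Step 4: d = 29^(-1) mod 432 = 149.
Verification: 29 * 149 = 4321 = 10 * 432 + 1.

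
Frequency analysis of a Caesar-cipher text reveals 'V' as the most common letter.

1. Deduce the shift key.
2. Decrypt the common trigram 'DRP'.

Step 1: In English, 'E' is the most frequent letter (12.7%).
Step 2: The most frequent ciphertext letter is 'V' (position 21).
Step 3: Shift = (21 - 4) mod 26 = 17.
Step 4: Decrypt 'DRP' by shifting back 17:
  D -> M
  R -> A
  P -> Y
Step 5: 'DRP' decrypts to 'MAY'.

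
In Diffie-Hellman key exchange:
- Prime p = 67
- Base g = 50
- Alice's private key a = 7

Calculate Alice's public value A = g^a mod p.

Step 1: A = g^a mod p = 50^7 mod 67.
  50^1 mod 67 = 50
  50^2 mod 67 = (50 * 50) mod 67 = 21
  50^3 mod 67 = (21 * 50) mod 67 = 45
  50^4 mod 67 = (45 * 50) mod 67 = 39
  50^5 mod 67 = (39 * 50) mod 67 = 7
  50^6 mod 67 = (7 * 50) mod 67 = 15
  50^7 mod 67 = (15 * 50) mod 67 = 13
Result: A = 13.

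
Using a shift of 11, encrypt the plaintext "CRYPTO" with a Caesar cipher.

Step 1: For each letter, shift forward by 11 positions (mod 26).
  C (position 2) -> position (2+11) mod 26 = 13 -> N
  R (position 17) -> position (17+11) mod 26 = 2 -> C
  Y (position 24) -> position (24+11) mod 26 = 9 -> J
  P (position 15) -> position (15+11) mod 26 = 0 -> A
  T (position 19) -> position (19+11) mod 26 = 4 -> E
  O (position 14) -> position (14+11) mod 26 = 25 -> Z
Result: NCJAEZ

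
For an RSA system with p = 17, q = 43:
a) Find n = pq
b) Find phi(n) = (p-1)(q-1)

Step 1: n = p * q = 17 * 43 = 731.
Step 2: phi(n) = (p-1)(q-1) = 16 * 42 = 672.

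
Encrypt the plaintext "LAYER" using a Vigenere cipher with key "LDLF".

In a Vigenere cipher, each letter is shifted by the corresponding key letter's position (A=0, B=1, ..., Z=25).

Step 1: Repeat key to match plaintext length:
  Plaintext: LAYER
  Key:       LDLFL
Step 2: Encrypt each letter:
  L(11) + L(11) = (11+11) mod 26 = 22 = W
  A(0) + D(3) = (0+3) mod 26 = 3 = D
  Y(24) + L(11) = (24+11) mod 26 = 9 = J
  E(4) + F(5) = (4+5) mod 26 = 9 = J
  R(17) + L(11) = (17+11) mod 26 = 2 = C
Ciphertext: WDJJC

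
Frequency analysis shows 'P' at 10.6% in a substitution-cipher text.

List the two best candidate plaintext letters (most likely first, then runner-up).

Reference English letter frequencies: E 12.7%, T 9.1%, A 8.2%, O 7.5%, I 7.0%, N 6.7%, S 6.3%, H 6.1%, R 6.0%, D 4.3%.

Step 1: Observed frequency of 'P' is 10.6%.
Step 2: Compute distances to each reference frequency and sort:
  T (9.1%): difference = 1.5% <-- BEST
  E (12.7%): difference = 2.1% <-- RUNNER-UP
  A (8.2%): difference = 2.4%
  O (7.5%): difference = 3.1%
  I (7.0%): difference = 3.6%
Step 3: Most likely is 'T' (9.1%, diff 1.5%); second most likely is 'E' (12.7%, diff 2.1%).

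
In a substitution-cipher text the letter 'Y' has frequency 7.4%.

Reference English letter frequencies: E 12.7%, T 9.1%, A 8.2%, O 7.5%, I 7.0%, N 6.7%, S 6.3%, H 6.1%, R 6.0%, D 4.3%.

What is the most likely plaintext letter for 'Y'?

Step 1: The observed frequency is 7.4%.
Step 2: Compare with English frequencies:
  E: 12.7% (difference: 5.3%)
  T: 9.1% (difference: 1.7%)
  A: 8.2% (difference: 0.8%)
  O: 7.5% (difference: 0.1%) <-- closest
  I: 7.0% (difference: 0.4%)
  N: 6.7% (difference: 0.7%)
  S: 6.3% (difference: 1.1%)
  H: 6.1% (difference: 1.3%)
  R: 6.0% (difference: 1.4%)
  D: 4.3% (difference: 3.1%)
Step 3: 'Y' most likely represents 'O' (frequency 7.5%).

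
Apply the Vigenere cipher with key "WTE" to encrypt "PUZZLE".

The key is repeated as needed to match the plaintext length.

Step 1: Repeat key to match plaintext length:
  Plaintext: PUZZLE
  Key:       WTEWTE
Step 2: Encrypt each letter:
  P(15) + W(22) = (15+22) mod 26 = 11 = L
  U(20) + T(19) = (20+19) mod 26 = 13 = N
  Z(25) + E(4) = (25+4) mod 26 = 3 = D
  Z(25) + W(22) = (25+22) mod 26 = 21 = V
  L(11) + T(19) = (11+19) mod 26 = 4 = E
  E(4) + E(4) = (4+4) mod 26 = 8 = I
Ciphertext: LNDVEI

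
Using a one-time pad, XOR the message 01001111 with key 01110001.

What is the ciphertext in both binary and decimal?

Step 1: Write out the XOR operation bit by bit:
  Message: 01001111
  Key:     01110001
  XOR:     00111110
Step 2: Convert to decimal: 00111110 = 62.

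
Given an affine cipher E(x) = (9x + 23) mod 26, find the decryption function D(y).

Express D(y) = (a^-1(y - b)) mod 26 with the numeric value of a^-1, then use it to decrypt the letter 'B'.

Step 1: Find a^-1, the modular inverse of 9 mod 26.
Step 2: We need 9 * a^-1 = 1 (mod 26).
Step 3: 9 * 3 = 27 = 1 * 26 + 1, so a^-1 = 3.
Step 4: D(y) = 3(y - 23) mod 26.
Step 5: Apply to 'B' (y = 1): D(1) = 3 * (1 - 23) mod 26 = 3 * -22 mod 26 = 12 -> 'M'.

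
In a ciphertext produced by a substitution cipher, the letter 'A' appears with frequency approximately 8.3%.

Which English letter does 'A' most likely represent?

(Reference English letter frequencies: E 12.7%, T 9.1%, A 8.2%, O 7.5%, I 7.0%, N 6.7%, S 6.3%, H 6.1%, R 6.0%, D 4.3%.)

Step 1: The observed frequency is 8.3%.
Step 2: Compare with English frequencies:
  E: 12.7% (difference: 4.4%)
  T: 9.1% (difference: 0.8%)
  A: 8.2% (difference: 0.1%) <-- closest
  O: 7.5% (difference: 0.8%)
  I: 7.0% (difference: 1.3%)
  N: 6.7% (difference: 1.6%)
  S: 6.3% (difference: 2.0%)
  H: 6.1% (difference: 2.2%)
  R: 6.0% (difference: 2.3%)
  D: 4.3% (difference: 4.0%)
Step 3: 'A' most likely represents 'A' (frequency 8.2%).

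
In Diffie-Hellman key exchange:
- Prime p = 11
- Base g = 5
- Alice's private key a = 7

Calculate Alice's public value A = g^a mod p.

Step 1: A = g^a mod p = 5^7 mod 11.
  5^1 mod 11 = 5
  5^2 mod 11 = (5 * 5) mod 11 = 3
  5^3 mod 11 = (3 * 5) mod 11 = 4
  5^4 mod 11 = (4 * 5) mod 11 = 9
  5^5 mod 11 = (9 * 5) mod 11 = 1
  5^6 mod 11 = (1 * 5) mod 11 = 5
  5^7 mod 11 = (5 * 5) mod 11 = 3
Result: A = 3.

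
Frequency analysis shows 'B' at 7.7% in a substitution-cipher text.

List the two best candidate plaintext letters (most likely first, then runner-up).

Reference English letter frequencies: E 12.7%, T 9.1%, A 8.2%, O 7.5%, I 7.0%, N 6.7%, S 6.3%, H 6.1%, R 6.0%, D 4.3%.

Step 1: Observed frequency of 'B' is 7.7%.
Step 2: Compute distances to each reference frequency and sort:
  O (7.5%): difference = 0.2% <-- BEST
  A (8.2%): difference = 0.5% <-- RUNNER-UP
  I (7.0%): difference = 0.7%
  N (6.7%): difference = 1.0%
  T (9.1%): difference = 1.4%
Step 3: Most likely is 'O' (7.5%, diff 0.2%); second most likely is 'A' (8.2%, diff 0.5%).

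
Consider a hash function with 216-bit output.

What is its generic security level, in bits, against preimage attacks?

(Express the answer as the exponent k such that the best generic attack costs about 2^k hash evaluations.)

Step 1: The hash has a 216-bit output.
Step 2: Preimage resistance means: given a digest h(x), it should be infeasible to find any input that hashes to it.
With a 216-bit output there are 2^216 possible digests, so a generic brute-force preimage search costs about 2^216 evaluations.
Step 3: Security level = 216 bits.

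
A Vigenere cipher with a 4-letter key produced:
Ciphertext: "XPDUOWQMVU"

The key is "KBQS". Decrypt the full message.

Step 1: Key 'KBQS' has length 4. Extended key: KBQSKBQSKB
Step 2: Decrypt each position:
  X(23) - K(10) = 13 = N
  P(15) - B(1) = 14 = O
  D(3) - Q(16) = 13 = N
  U(20) - S(18) = 2 = C
  O(14) - K(10) = 4 = E
  W(22) - B(1) = 21 = V
  Q(16) - Q(16) = 0 = A
  M(12) - S(18) = 20 = U
  V(21) - K(10) = 11 = L
  U(20) - B(1) = 19 = T
Plaintext: NONCEVAULT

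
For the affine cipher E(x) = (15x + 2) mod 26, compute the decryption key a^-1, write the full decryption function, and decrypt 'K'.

Step 1: Find a^-1, the modular inverse of 15 mod 26.
Step 2: We need 15 * a^-1 = 1 (mod 26).
Step 3: 15 * 7 = 105 = 4 * 26 + 1, so a^-1 = 7.
Step 4: D(y) = 7(y - 2) mod 26.
Step 5: Apply to 'K' (y = 10): D(10) = 7 * (10 - 2) mod 26 = 7 * 8 mod 26 = 4 -> 'E'.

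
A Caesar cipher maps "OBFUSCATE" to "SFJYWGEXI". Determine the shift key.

Step 1: Compare first letters: O (position 14) -> S (position 18).
Step 2: Shift = (18 - 14) mod 26 = 4.
The shift value is 4.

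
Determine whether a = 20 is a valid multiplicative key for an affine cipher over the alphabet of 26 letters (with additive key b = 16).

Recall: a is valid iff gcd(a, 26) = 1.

Step 1: Compute gcd(20, 26).
Step 2: gcd(20, 26) = 2.
Since gcd = 2 != 1, 20 shares a common factor with 26, so it cannot be used.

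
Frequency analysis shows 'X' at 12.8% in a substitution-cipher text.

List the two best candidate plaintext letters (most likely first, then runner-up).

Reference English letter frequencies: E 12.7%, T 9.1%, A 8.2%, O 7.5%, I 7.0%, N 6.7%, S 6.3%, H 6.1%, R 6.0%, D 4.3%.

Step 1: Observed frequency of 'X' is 12.8%.
Step 2: Compute distances to each reference frequency and sort:
  E (12.7%): difference = 0.1% <-- BEST
  T (9.1%): difference = 3.7% <-- RUNNER-UP
  A (8.2%): difference = 4.6%
  O (7.5%): difference = 5.3%
  I (7.0%): difference = 5.8%
Step 3: Most likely is 'E' (12.7%, diff 0.1%); second most likely is 'T' (9.1%, diff 3.7%).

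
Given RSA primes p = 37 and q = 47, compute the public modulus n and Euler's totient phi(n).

Step 1: n = p * q = 37 * 47 = 1739.
Step 2: phi(n) = (p-1)(q-1) = 36 * 46 = 1656.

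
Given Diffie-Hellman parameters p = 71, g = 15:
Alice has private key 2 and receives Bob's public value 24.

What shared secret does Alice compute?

Step 1: s = B^a mod p = 24^2 mod 71.
  24^1 mod 71 = 24
  24^2 mod 71 = (24 * 24) mod 71 = 8
Result: shared secret = 8.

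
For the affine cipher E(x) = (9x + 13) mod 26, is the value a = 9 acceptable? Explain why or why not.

Step 1: Compute gcd(9, 26).
Step 2: gcd(9, 26) = 1.
Since gcd = 1, 9 is coprime with 26, so it is a valid key.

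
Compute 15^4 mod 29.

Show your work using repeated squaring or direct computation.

Step 1: Compute 15^4 mod 29 step by step, reducing modulo 29 at each step.
  15^1 mod 29 = 15
  15^2 mod 29 = (15 * 15) mod 29 = 22
  15^3 mod 29 = (22 * 15) mod 29 = 11
  15^4 mod 29 = (11 * 15) mod 29 = 20
Step 2: Result = 20.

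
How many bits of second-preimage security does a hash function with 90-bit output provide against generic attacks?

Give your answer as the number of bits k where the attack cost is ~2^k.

Step 1: The hash has a 90-bit output.
Step 2: Second-preimage resistance means: given a specific input x, it should be infeasible to find a different y with h(y) = h(x).
With a 90-bit output, a generic search for a second preimage costs about 2^90 evaluations (each trial matches the fixed target with probability 2^-90).
Step 3: Security level = 90 bits.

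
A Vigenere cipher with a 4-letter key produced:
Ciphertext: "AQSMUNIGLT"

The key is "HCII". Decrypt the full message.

Step 1: Key 'HCII' has length 4. Extended key: HCIIHCIIHC
Step 2: Decrypt each position:
  A(0) - H(7) = 19 = T
  Q(16) - C(2) = 14 = O
  S(18) - I(8) = 10 = K
  M(12) - I(8) = 4 = E
  U(20) - H(7) = 13 = N
  N(13) - C(2) = 11 = L
  I(8) - I(8) = 0 = A
  G(6) - I(8) = 24 = Y
  L(11) - H(7) = 4 = E
  T(19) - C(2) = 17 = R
Plaintext: TOKENLAYER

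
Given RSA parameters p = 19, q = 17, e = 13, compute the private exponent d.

Step 1: n = 19 * 17 = 323.
Step 2: phi(n) = 18 * 16 = 288.
Step 3: Find d such that 13 * d = 1 (mod 288).
Step 4: d = 13^(-1) mod 288 = 133.
Verification: 13 * 133 = 1729 = 6 * 288 + 1.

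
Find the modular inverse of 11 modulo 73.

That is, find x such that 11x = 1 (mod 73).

Step 1: We need x such that 11 * x = 1 (mod 73).
Step 2: Using the extended Euclidean algorithm or trial:
  11 * 20 = 220 = 3 * 73 + 1.
Step 3: Since 220 mod 73 = 1, the inverse is x = 20.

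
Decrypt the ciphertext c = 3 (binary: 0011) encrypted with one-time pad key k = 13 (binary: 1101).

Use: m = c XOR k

Step 1: XOR ciphertext with key:
  Ciphertext: 0011
  Key:        1101
  XOR:        1110
Step 2: Plaintext = 1110 = 14 in decimal.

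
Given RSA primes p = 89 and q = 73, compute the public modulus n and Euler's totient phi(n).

Step 1: n = p * q = 89 * 73 = 6497.
Step 2: phi(n) = (p-1)(q-1) = 88 * 72 = 6336.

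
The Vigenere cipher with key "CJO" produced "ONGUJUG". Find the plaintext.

Step 1: Extend key: CJOCJOC
Step 2: Decrypt each letter (c - k) mod 26:
  O(14) - C(2) = (14-2) mod 26 = 12 = M
  N(13) - J(9) = (13-9) mod 26 = 4 = E
  G(6) - O(14) = (6-14) mod 26 = 18 = S
  U(20) - C(2) = (20-2) mod 26 = 18 = S
  J(9) - J(9) = (9-9) mod 26 = 0 = A
  U(20) - O(14) = (20-14) mod 26 = 6 = G
  G(6) - C(2) = (6-2) mod 26 = 4 = E
Plaintext: MESSAGE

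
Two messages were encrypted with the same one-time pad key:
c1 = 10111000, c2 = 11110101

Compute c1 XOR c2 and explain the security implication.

Step 1: c1 XOR c2 = (m1 XOR k) XOR (m2 XOR k).
Step 2: By XOR associativity/commutativity: = m1 XOR m2 XOR k XOR k = m1 XOR m2.
Step 3: 10111000 XOR 11110101 = 01001101 = 77.
Step 4: The key cancels out! An attacker learns m1 XOR m2 = 77, revealing the relationship between plaintexts.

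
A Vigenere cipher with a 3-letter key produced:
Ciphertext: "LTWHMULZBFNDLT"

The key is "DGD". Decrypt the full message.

Step 1: Key 'DGD' has length 3. Extended key: DGDDGDDGDDGDDG
Step 2: Decrypt each position:
  L(11) - D(3) = 8 = I
  T(19) - G(6) = 13 = N
  W(22) - D(3) = 19 = T
  H(7) - D(3) = 4 = E
  M(12) - G(6) = 6 = G
  U(20) - D(3) = 17 = R
  L(11) - D(3) = 8 = I
  Z(25) - G(6) = 19 = T
  B(1) - D(3) = 24 = Y
  F(5) - D(3) = 2 = C
  N(13) - G(6) = 7 = H
  D(3) - D(3) = 0 = A
  L(11) - D(3) = 8 = I
  T(19) - G(6) = 13 = N
Plaintext: INTEGRITYCHAIN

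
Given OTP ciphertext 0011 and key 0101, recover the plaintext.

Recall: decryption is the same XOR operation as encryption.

Step 1: XOR ciphertext with key:
  Ciphertext: 0011
  Key:        0101
  XOR:        0110
Step 2: Plaintext = 0110 = 6 in decimal.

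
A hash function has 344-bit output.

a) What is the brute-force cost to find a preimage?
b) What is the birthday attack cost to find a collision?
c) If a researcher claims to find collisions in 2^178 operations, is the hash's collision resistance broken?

Step 1: Preimage resistance requires brute-force of 2^344 operations.
Step 2: Collision resistance (birthday bound) = 2^(344/2) = 2^172.
Step 3: The claimed attack costs 2^178 operations.
Step 4: Since 2^178 >= 2^172, the claimed attack is no faster than the generic birthday attack, so this does not break collision resistance.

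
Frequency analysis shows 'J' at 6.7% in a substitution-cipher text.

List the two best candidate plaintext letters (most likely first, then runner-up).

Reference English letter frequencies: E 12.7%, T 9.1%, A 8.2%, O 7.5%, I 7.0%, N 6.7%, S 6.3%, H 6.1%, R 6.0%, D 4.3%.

Step 1: Observed frequency of 'J' is 6.7%.
Step 2: Compute distances to each reference frequency and sort:
  N (6.7%): difference = 0.0% <-- BEST
  I (7.0%): difference = 0.3% <-- RUNNER-UP
  S (6.3%): difference = 0.4%
  H (6.1%): difference = 0.6%
  R (6.0%): difference = 0.7%
Step 3: Most likely is 'N' (6.7%, diff 0.0%); second most likely is 'I' (7.0%, diff 0.3%).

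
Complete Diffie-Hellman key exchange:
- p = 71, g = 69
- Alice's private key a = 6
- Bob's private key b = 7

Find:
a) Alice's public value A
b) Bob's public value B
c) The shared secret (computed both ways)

Step 1: A = g^a mod p = 69^6 mod 71 = 64.
Step 2: B = g^b mod p = 69^7 mod 71 = 14.
Step 3: Alice computes s = B^a mod p = 14^6 mod 71 = 57.
Step 4: Bob computes s = A^b mod p = 64^7 mod 71 = 57.
Both sides agree: shared secret = 57.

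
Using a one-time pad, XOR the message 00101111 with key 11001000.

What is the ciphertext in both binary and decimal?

Step 1: Write out the XOR operation bit by bit:
  Message: 00101111
  Key:     11001000
  XOR:     11100111
Step 2: Convert to decimal: 11100111 = 231.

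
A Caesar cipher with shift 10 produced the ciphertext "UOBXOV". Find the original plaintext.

Step 1: Reverse the shift by subtracting 10 from each letter position.
  U (position 20) -> position (20-10) mod 26 = 10 -> K
  O (position 14) -> position (14-10) mod 26 = 4 -> E
  B (position 1) -> position (1-10) mod 26 = 17 -> R
  X (position 23) -> position (23-10) mod 26 = 13 -> N
  O (position 14) -> position (14-10) mod 26 = 4 -> E
  V (position 21) -> position (21-10) mod 26 = 11 -> L
Decrypted message: KERNEL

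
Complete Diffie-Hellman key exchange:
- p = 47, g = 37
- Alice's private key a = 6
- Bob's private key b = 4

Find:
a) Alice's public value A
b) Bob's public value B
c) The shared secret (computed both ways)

Step 1: A = g^a mod p = 37^6 mod 47 = 28.
Step 2: B = g^b mod p = 37^4 mod 47 = 36.
Step 3: Alice computes s = B^a mod p = 36^6 mod 47 = 37.
Step 4: Bob computes s = A^b mod p = 28^4 mod 47 = 37.
Both sides agree: shared secret = 37.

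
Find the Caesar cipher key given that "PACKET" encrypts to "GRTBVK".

Step 1: Compare first letters: P (position 15) -> G (position 6).
Step 2: Shift = (6 - 15) mod 26 = 17.
The shift value is 17.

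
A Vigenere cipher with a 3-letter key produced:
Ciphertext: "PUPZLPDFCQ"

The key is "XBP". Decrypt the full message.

Step 1: Key 'XBP' has length 3. Extended key: XBPXBPXBPX
Step 2: Decrypt each position:
  P(15) - X(23) = 18 = S
  U(20) - B(1) = 19 = T
  P(15) - P(15) = 0 = A
  Z(25) - X(23) = 2 = C
  L(11) - B(1) = 10 = K
  P(15) - P(15) = 0 = A
  D(3) - X(23) = 6 = G
  F(5) - B(1) = 4 = E
  C(2) - P(15) = 13 = N
  Q(16) - X(23) = 19 = T
Plaintext: STACKAGENT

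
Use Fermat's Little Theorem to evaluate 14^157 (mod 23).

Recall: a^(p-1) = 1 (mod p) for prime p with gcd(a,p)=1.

Step 1: Since 23 is prime, by Fermat's Little Theorem: 14^22 = 1 (mod 23).
Step 2: Reduce exponent: 157 mod 22 = 3.
Step 3: So 14^157 = 14^3 (mod 23).
Step 4: 14^3 mod 23 = 7.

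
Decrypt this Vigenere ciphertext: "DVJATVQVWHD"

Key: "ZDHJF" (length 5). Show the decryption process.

Step 1: Key 'ZDHJF' has length 5. Extended key: ZDHJFZDHJFZ
Step 2: Decrypt each position:
  D(3) - Z(25) = 4 = E
  V(21) - D(3) = 18 = S
  J(9) - H(7) = 2 = C
  A(0) - J(9) = 17 = R
  T(19) - F(5) = 14 = O
  V(21) - Z(25) = 22 = W
  Q(16) - D(3) = 13 = N
  V(21) - H(7) = 14 = O
  W(22) - J(9) = 13 = N
  H(7) - F(5) = 2 = C
  D(3) - Z(25) = 4 = E
Plaintext: ESCROWNONCE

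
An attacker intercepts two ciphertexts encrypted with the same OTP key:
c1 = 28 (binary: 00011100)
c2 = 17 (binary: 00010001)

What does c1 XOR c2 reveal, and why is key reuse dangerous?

Step 1: c1 XOR c2 = (m1 XOR k) XOR (m2 XOR k).
Step 2: By XOR associativity/commutativity: = m1 XOR m2 XOR k XOR k = m1 XOR m2.
Step 3: 00011100 XOR 00010001 = 00001101 = 13.
Step 4: The key cancels out! An attacker learns m1 XOR m2 = 13, revealing the relationship between plaintexts.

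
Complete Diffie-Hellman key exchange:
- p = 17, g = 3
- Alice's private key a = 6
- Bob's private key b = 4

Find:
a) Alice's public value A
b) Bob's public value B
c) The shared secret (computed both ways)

Step 1: A = g^a mod p = 3^6 mod 17 = 15.
Step 2: B = g^b mod p = 3^4 mod 17 = 13.
Step 3: Alice computes s = B^a mod p = 13^6 mod 17 = 16.
Step 4: Bob computes s = A^b mod p = 15^4 mod 17 = 16.
Both sides agree: shared secret = 16.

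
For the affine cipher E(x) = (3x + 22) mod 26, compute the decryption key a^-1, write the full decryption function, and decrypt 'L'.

Step 1: Find a^-1, the modular inverse of 3 mod 26.
Step 2: We need 3 * a^-1 = 1 (mod 26).
Step 3: 3 * 9 = 27 = 1 * 26 + 1, so a^-1 = 9.
Step 4: D(y) = 9(y - 22) mod 26.
Step 5: Apply to 'L' (y = 11): D(11) = 9 * (11 - 22) mod 26 = 9 * -11 mod 26 = 5 -> 'F'.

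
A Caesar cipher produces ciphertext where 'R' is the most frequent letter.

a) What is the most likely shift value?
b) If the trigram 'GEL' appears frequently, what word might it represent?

Step 1: In English, 'E' is the most frequent letter (12.7%).
Step 2: The most frequent ciphertext letter is 'R' (position 17).
Step 3: Shift = (17 - 4) mod 26 = 13.
Step 4: Decrypt 'GEL' by shifting back 13:
  G -> T
  E -> R
  L -> Y
Step 5: 'GEL' decrypts to 'TRY'.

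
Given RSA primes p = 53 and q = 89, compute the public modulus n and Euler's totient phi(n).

Step 1: n = p * q = 53 * 89 = 4717.
Step 2: phi(n) = (p-1)(q-1) = 52 * 88 = 4576.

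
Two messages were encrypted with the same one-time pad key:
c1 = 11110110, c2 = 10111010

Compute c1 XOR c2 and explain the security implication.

Step 1: c1 XOR c2 = (m1 XOR k) XOR (m2 XOR k).
Step 2: By XOR associativity/commutativity: = m1 XOR m2 XOR k XOR k = m1 XOR m2.
Step 3: 11110110 XOR 10111010 = 01001100 = 76.
Step 4: The key cancels out! An attacker learns m1 XOR m2 = 76, revealing the relationship between plaintexts.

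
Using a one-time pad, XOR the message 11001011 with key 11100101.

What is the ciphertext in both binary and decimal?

Step 1: Write out the XOR operation bit by bit:
  Message: 11001011
  Key:     11100101
  XOR:     00101110
Step 2: Convert to decimal: 00101110 = 46.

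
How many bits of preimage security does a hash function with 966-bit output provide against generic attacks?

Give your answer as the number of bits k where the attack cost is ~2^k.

Step 1: The hash has a 966-bit output.
Step 2: Preimage resistance means: given a digest h(x), it should be infeasible to find any input that hashes to it.
With a 966-bit output there are 2^966 possible digests, so a generic brute-force preimage search costs about 2^966 evaluations.
Step 3: Security level = 966 bits.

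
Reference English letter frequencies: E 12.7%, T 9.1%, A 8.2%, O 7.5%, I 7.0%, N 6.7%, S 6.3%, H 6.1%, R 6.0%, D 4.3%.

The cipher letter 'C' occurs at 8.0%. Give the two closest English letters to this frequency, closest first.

Step 1: Observed frequency of 'C' is 8.0%.
Step 2: Compute distances to each reference frequency and sort:
  A (8.2%): difference = 0.2% <-- BEST
  O (7.5%): difference = 0.5% <-- RUNNER-UP
  I (7.0%): difference = 1.0%
  T (9.1%): difference = 1.1%
  N (6.7%): difference = 1.3%
Step 3: Most likely is 'A' (8.2%, diff 0.2%); second most likely is 'O' (7.5%, diff 0.5%).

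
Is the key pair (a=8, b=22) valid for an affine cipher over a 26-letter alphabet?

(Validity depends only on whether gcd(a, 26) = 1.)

Step 1: Compute gcd(8, 26).
Step 2: gcd(8, 26) = 2.
Since gcd = 2 != 1, 8 shares a common factor with 26, so it cannot be used.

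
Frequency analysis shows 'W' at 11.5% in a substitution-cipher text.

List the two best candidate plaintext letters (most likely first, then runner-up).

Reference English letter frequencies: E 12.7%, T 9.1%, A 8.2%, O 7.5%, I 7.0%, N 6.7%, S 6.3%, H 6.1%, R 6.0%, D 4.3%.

Step 1: Observed frequency of 'W' is 11.5%.
Step 2: Compute distances to each reference frequency and sort:
  E (12.7%): difference = 1.2% <-- BEST
  T (9.1%): difference = 2.4% <-- RUNNER-UP
  A (8.2%): difference = 3.3%
  O (7.5%): difference = 4.0%
  I (7.0%): difference = 4.5%
Step 3: Most likely is 'E' (12.7%, diff 1.2%); second most likely is 'T' (9.1%, diff 2.4%).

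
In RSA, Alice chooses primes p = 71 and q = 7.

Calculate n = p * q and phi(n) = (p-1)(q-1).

Step 1: n = p * q = 71 * 7 = 497.
Step 2: phi(n) = (p-1)(q-1) = 70 * 6 = 420.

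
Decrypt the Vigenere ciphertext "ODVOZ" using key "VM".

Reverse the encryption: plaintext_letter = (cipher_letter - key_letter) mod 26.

Step 1: Extend key: VMVMV
Step 2: Decrypt each letter (c - k) mod 26:
  O(14) - V(21) = (14-21) mod 26 = 19 = T
  D(3) - M(12) = (3-12) mod 26 = 17 = R
  V(21) - V(21) = (21-21) mod 26 = 0 = A
  O(14) - M(12) = (14-12) mod 26 = 2 = C
  Z(25) - V(21) = (25-21) mod 26 = 4 = E
Plaintext: TRACE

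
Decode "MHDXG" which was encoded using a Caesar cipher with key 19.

Step 1: Reverse the shift by subtracting 19 from each letter position.
  M (position 12) -> position (12-19) mod 26 = 19 -> T
  H (position 7) -> position (7-19) mod 26 = 14 -> O
  D (position 3) -> position (3-19) mod 26 = 10 -> K
  X (position 23) -> position (23-19) mod 26 = 4 -> E
  G (position 6) -> position (6-19) mod 26 = 13 -> N
Decrypted message: TOKEN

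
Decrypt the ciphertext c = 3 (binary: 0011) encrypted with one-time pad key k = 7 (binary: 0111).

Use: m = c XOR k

Step 1: XOR ciphertext with key:
  Ciphertext: 0011
  Key:        0111
  XOR:        0100
Step 2: Plaintext = 0100 = 4 in decimal.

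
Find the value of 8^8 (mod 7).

Step 1: Compute 8^8 mod 7 step by step, reducing modulo 7 at each step.
  8^1 mod 7 = 1
  8^2 mod 7 = (1 * 8) mod 7 = 1
  8^3 mod 7 = (1 * 8) mod 7 = 1
  8^4 mod 7 = (1 * 8) mod 7 = 1
  8^5 mod 7 = (1 * 8) mod 7 = 1
  8^6 mod 7 = (1 * 8) mod 7 = 1
  8^7 mod 7 = (1 * 8) mod 7 = 1
  8^8 mod 7 = (1 * 8) mod 7 = 1
Step 2: Result = 1.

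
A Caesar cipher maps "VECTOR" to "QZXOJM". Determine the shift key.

Step 1: Compare first letters: V (position 21) -> Q (position 16).
Step 2: Shift = (16 - 21) mod 26 = 21.
The shift value is 21.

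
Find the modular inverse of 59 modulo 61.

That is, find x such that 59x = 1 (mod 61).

Step 1: We need x such that 59 * x = 1 (mod 61).
Step 2: Using the extended Euclidean algorithm or trial:
  59 * 30 = 1770 = 29 * 61 + 1.
Step 3: Since 1770 mod 61 = 1, the inverse is x = 30.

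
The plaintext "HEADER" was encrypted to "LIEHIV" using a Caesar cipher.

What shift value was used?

Step 1: Compare first letters: H (position 7) -> L (position 11).
Step 2: Shift = (11 - 7) mod 26 = 4.
The shift value is 4.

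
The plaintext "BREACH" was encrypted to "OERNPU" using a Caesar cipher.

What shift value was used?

Step 1: Compare first letters: B (position 1) -> O (position 14).
Step 2: Shift = (14 - 1) mod 26 = 13.
The shift value is 13.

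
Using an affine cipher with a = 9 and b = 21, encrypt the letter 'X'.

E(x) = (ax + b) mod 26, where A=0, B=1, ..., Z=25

Step 1: Convert 'X' to number: x = 23.
Step 2: E(23) = (9 * 23 + 21) mod 26 = 228 mod 26 = 20.
Step 3: Convert 20 back to letter: U.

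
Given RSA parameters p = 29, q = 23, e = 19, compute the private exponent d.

Step 1: n = 29 * 23 = 667.
Step 2: phi(n) = 28 * 22 = 616.
Step 3: Find d such that 19 * d = 1 (mod 616).
Step 4: d = 19^(-1) mod 616 = 227.
Verification: 19 * 227 = 4313 = 7 * 616 + 1.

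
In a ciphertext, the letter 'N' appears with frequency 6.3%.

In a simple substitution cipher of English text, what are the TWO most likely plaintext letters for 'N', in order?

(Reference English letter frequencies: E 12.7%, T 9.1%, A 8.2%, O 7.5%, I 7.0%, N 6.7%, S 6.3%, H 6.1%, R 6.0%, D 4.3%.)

Step 1: Observed frequency of 'N' is 6.3%.
Step 2: Compute distances to each reference frequency and sort:
  S (6.3%): difference = 0.0% <-- BEST
  H (6.1%): difference = 0.2% <-- RUNNER-UP
  R (6.0%): difference = 0.3%
  N (6.7%): difference = 0.4%
  I (7.0%): difference = 0.7%
Step 3: Most likely is 'S' (6.3%, diff 0.0%); second most likely is 'H' (6.1%, diff 0.2%).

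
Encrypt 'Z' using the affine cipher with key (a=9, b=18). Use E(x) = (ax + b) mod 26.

Step 1: Convert 'Z' to number: x = 25.
Step 2: E(25) = (9 * 25 + 18) mod 26 = 243 mod 26 = 9.
Step 3: Convert 9 back to letter: J.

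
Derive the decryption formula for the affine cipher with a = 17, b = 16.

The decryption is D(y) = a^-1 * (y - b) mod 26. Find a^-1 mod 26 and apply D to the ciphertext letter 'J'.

Step 1: Find a^-1, the modular inverse of 17 mod 26.
Step 2: We need 17 * a^-1 = 1 (mod 26).
Step 3: 17 * 23 = 391 = 15 * 26 + 1, so a^-1 = 23.
Step 4: D(y) = 23(y - 16) mod 26.
Step 5: Apply to 'J' (y = 9): D(9) = 23 * (9 - 16) mod 26 = 23 * -7 mod 26 = 21 -> 'V'.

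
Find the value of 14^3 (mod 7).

Step 1: Compute 14^3 mod 7 step by step, reducing modulo 7 at each step.
  14^1 mod 7 = 0
  14^2 mod 7 = (0 * 14) mod 7 = 0
  14^3 mod 7 = (0 * 14) mod 7 = 0
Step 2: Result = 0.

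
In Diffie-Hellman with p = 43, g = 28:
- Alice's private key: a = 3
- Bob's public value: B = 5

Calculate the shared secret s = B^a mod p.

Step 1: s = B^a mod p = 5^3 mod 43.
  5^1 mod 43 = 5
  5^2 mod 43 = (5 * 5) mod 43 = 25
  5^3 mod 43 = (25 * 5) mod 43 = 39
Result: shared secret = 39.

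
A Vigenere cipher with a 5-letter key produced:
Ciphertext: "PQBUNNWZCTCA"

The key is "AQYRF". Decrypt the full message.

Step 1: Key 'AQYRF' has length 5. Extended key: AQYRFAQYRFAQ
Step 2: Decrypt each position:
  P(15) - A(0) = 15 = P
  Q(16) - Q(16) = 0 = A
  B(1) - Y(24) = 3 = D
  U(20) - R(17) = 3 = D
  N(13) - F(5) = 8 = I
  N(13) - A(0) = 13 = N
  W(22) - Q(16) = 6 = G
  Z(25) - Y(24) = 1 = B
  C(2) - R(17) = 11 = L
  T(19) - F(5) = 14 = O
  C(2) - A(0) = 2 = C
  A(0) - Q(16) = 10 = K
Plaintext: PADDINGBLOCK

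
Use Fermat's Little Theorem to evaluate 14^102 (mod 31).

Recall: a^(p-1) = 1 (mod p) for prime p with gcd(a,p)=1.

Step 1: Since 31 is prime, by Fermat's Little Theorem: 14^30 = 1 (mod 31).
Step 2: Reduce exponent: 102 mod 30 = 12.
Step 3: So 14^102 = 14^12 (mod 31).
Step 4: 14^12 mod 31 = 2.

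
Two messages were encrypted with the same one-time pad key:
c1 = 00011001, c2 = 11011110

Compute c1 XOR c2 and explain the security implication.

Step 1: c1 XOR c2 = (m1 XOR k) XOR (m2 XOR k).
Step 2: By XOR associativity/commutativity: = m1 XOR m2 XOR k XOR k = m1 XOR m2.
Step 3: 00011001 XOR 11011110 = 11000111 = 199.
Step 4: The key cancels out! An attacker learns m1 XOR m2 = 199, revealing the relationship between plaintexts.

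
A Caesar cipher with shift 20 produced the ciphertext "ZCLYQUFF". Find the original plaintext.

Step 1: Reverse the shift by subtracting 20 from each letter position.
  Z (position 25) -> position (25-20) mod 26 = 5 -> F
  C (position 2) -> position (2-20) mod 26 = 8 -> I
  L (position 11) -> position (11-20) mod 26 = 17 -> R
  Y (position 24) -> position (24-20) mod 26 = 4 -> E
  Q (position 16) -> position (16-20) mod 26 = 22 -> W
  U (position 20) -> position (20-20) mod 26 = 0 -> A
  F (position 5) -> position (5-20) mod 26 = 11 -> L
  F (position 5) -> position (5-20) mod 26 = 11 -> L
Decrypted message: FIREWALL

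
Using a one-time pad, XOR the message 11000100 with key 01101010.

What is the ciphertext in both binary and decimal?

Step 1: Write out the XOR operation bit by bit:
  Message: 11000100
  Key:     01101010
  XOR:     10101110
Step 2: Convert to decimal: 10101110 = 174.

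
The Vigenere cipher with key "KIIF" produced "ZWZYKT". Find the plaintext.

Step 1: Extend key: KIIFKI
Step 2: Decrypt each letter (c - k) mod 26:
  Z(25) - K(10) = (25-10) mod 26 = 15 = P
  W(22) - I(8) = (22-8) mod 26 = 14 = O
  Z(25) - I(8) = (25-8) mod 26 = 17 = R
  Y(24) - F(5) = (24-5) mod 26 = 19 = T
  K(10) - K(10) = (10-10) mod 26 = 0 = A
  T(19) - I(8) = (19-8) mod 26 = 11 = L
Plaintext: PORTAL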